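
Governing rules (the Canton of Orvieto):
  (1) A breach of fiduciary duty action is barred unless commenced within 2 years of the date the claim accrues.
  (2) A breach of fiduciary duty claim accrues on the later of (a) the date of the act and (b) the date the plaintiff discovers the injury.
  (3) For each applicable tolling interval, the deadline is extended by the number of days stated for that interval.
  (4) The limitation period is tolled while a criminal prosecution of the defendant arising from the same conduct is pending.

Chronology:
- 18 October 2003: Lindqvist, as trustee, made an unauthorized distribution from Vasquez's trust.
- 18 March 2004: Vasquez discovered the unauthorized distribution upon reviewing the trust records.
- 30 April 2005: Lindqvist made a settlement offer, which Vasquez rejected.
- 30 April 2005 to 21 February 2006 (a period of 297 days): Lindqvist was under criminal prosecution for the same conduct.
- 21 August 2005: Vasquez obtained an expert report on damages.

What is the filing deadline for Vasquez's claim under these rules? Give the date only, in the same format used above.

The claim accrued on 18 March 2004 — the later of the 18 October 2003 act and the 18 March 2004 discovery.
Adding the 2 years base period to 18 March 2004 gives a deadline of 18 March 2006, before any tolling.
Because the pending criminal prosecution ran from 30 April 2005 to 21 February 2006, the deadline is extended by 297 days to 9 January 2007.
The other events in the timeline have no effect on the limitation period under the stated rules.

9 January 2007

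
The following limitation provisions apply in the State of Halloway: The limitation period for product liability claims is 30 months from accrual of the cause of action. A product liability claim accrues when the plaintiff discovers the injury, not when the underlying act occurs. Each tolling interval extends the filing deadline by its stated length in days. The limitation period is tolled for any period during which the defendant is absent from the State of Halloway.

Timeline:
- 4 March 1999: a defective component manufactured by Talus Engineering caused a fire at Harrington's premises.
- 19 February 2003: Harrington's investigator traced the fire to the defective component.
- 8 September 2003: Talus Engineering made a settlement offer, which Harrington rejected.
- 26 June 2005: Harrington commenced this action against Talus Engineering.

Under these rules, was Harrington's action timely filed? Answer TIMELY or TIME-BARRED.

TIMELY

Accrual is tied to discovery, so the period began on 19 February 2003 rather than on 4 March 1999 when the act occurred.
30 months from 19 February 2003 is 19 August 2005.
Nothing else in the chronology tolls or restarts the period.
The 26 June 2005 filing precedes the 19 August 2005 deadline; the claim is timely.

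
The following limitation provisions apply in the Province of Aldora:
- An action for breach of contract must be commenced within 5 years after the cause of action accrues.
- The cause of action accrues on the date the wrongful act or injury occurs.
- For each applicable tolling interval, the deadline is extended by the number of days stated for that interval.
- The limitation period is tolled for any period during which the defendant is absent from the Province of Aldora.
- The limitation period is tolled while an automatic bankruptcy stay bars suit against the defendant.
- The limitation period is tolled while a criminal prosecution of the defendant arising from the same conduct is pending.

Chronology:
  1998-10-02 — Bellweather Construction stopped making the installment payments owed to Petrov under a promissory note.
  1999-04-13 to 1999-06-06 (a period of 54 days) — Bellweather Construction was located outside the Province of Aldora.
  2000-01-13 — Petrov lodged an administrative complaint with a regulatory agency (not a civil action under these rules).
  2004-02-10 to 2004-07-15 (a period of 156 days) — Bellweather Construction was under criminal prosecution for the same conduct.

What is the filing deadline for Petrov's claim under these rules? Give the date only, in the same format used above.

The cause of action accrued on 1998-10-02, the date of the act.
5 years from 1998-10-02 is 2003-10-02.
Because the defendant's absence from the jurisdiction ran from 1999-04-13 to 1999-06-06, the deadline is extended by 54 days to 2003-11-25.
By the time the pending criminal prosecution began on 2004-02-10, the limitation period had already expired on 2003-11-25; that interval cannot revive it.
Nothing else in the chronology tolls or restarts the period.

2003-11-25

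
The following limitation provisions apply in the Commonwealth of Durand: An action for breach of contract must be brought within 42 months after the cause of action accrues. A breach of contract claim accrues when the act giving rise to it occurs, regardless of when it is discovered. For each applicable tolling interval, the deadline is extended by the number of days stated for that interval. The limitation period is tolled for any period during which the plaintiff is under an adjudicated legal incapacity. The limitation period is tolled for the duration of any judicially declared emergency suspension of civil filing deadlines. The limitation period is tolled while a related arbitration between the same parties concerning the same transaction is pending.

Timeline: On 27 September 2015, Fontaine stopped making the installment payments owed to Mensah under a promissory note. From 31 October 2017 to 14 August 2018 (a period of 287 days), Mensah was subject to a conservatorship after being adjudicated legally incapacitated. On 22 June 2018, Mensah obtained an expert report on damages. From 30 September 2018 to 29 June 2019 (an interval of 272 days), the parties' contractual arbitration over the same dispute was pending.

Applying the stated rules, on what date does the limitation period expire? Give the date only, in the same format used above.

6 October 2020

The claim accrued on 27 September 2015, when the wrongful act occurred.
Adding the 42 months base period to 27 September 2015 gives a deadline of 27 March 2019, before any tolling.
Because the plaintiff's legal incapacity ran from 31 October 2017 to 14 August 2018, the deadline is extended by 287 days to 8 January 2020.
The period was tolled for 272 days by the pending related arbitration (30 September 2018 to 29 June 2019), pushing the deadline to 6 October 2020.
Nothing else in the chronology tolls or restarts the period.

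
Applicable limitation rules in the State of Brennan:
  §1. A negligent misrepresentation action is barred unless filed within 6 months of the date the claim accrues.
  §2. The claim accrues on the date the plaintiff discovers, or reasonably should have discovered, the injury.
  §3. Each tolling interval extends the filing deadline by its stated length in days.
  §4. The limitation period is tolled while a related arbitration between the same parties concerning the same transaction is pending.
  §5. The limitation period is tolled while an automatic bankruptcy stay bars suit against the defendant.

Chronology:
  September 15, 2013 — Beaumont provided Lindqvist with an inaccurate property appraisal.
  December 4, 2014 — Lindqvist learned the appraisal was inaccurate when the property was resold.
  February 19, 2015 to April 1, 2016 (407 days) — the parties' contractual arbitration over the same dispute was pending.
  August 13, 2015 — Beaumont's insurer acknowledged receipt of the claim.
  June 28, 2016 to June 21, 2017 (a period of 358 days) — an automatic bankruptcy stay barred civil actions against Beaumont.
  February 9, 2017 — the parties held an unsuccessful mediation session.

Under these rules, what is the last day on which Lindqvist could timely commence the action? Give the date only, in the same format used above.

Accrual is tied to discovery, so the period began on December 4, 2014 rather than on September 15, 2013 when the act occurred.
Adding the 6 months base period to December 4, 2014 gives a deadline of June 4, 2015, before any tolling.
The period was tolled for 407 days by the pending related arbitration (February 19, 2015 to April 1, 2016), pushing the deadline to July 15, 2016.
The automatic bankruptcy stay from June 28, 2016 to June 21, 2017 tolled the period for 358 days, extending the deadline to July 8, 2017.
The other events in the timeline have no effect on the limitation period under the stated rules.

July 8, 2017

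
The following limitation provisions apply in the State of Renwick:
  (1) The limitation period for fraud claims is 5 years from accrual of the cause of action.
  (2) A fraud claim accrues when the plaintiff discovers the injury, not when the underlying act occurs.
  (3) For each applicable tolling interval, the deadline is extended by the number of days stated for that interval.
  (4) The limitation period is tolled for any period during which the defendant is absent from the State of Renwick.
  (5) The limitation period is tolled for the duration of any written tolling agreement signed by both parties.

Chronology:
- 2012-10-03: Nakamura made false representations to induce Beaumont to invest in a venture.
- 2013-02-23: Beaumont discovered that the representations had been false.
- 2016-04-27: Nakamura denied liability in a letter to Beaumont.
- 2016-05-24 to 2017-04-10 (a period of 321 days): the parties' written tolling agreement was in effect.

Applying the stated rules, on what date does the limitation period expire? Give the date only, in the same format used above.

2019-01-10

The claim did not accrue until Beaumont discovered the injury on 2013-02-23; the 2012-10-03 act date does not start the clock under the stated rule.
Adding the 5 years base period to 2013-02-23 gives a deadline of 2018-02-23, before any tolling.
Because the written tolling agreement ran from 2016-05-24 to 2017-04-10, the deadline is extended by 321 days to 2019-01-10.
The other events in the timeline have no effect on the limitation period under the stated rules.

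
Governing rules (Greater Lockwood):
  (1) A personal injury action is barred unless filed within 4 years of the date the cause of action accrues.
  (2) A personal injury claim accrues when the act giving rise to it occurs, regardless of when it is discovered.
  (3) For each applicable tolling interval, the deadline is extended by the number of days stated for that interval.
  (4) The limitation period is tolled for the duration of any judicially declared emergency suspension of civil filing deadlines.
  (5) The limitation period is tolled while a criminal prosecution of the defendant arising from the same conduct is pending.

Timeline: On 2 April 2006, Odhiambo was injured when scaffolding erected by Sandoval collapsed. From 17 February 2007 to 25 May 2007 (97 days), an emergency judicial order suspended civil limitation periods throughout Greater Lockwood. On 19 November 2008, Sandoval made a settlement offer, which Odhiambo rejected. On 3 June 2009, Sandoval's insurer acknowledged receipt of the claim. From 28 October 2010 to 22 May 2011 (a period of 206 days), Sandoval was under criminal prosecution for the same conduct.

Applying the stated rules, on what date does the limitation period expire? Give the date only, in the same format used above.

The cause of action accrued on 2 April 2006, the date of the act.
Adding the 4 years base period to 2 April 2006 gives a deadline of 2 April 2010, before any tolling.
Because the emergency suspension of filing deadlines ran from 17 February 2007 to 25 May 2007, the deadline is extended by 97 days to 8 July 2010.
By the time the pending criminal prosecution began on 28 October 2010, the limitation period had already expired on 8 July 2010; that interval cannot revive it.
None of the other events listed affects the running of the period under the stated rules.

8 July 2010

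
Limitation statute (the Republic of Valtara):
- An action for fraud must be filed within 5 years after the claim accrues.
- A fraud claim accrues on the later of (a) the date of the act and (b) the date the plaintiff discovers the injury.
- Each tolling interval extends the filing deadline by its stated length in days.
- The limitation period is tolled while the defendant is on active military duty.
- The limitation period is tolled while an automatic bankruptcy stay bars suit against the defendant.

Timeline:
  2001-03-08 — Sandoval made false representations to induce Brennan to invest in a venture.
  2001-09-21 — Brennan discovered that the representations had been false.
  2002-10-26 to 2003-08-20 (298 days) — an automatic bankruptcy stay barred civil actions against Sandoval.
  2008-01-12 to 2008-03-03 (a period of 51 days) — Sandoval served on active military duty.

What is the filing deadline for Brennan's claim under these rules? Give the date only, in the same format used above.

2007-07-16

Because discovery on 2001-09-21 post-dates the 2001-03-08 act, accrual under the later-of rule falls on 2001-09-21.
The untolled deadline — 5 years after 2001-09-21 — is 2006-09-21.
Because the automatic bankruptcy stay ran from 2002-10-26 to 2003-08-20, the deadline is extended by 298 days to 2007-07-16.
The defendant's active military service from 2008-01-12 to 2008-03-03 began after the period had already run on 2007-07-16, so it has no tolling effect.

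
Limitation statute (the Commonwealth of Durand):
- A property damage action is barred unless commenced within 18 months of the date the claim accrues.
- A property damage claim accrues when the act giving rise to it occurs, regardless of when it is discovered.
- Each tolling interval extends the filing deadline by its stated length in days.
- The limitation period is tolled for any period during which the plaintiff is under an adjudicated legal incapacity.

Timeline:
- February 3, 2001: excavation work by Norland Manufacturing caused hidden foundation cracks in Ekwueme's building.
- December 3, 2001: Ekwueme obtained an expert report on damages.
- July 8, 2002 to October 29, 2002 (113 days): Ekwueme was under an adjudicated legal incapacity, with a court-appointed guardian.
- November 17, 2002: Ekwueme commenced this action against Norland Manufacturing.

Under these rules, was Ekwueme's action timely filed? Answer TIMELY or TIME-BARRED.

TIMELY

The claim accrued on February 3, 2001, when the wrongful act occurred.
The untolled deadline — 18 months after February 3, 2001 — is August 3, 2002.
The plaintiff's legal incapacity from July 8, 2002 to October 29, 2002 tolled the period for 113 days, extending the deadline to November 24, 2002.
Nothing else in the chronology tolls or restarts the period.
Ekwueme filed on November 17, 2002, before the November 24, 2002 deadline, so the action is timely.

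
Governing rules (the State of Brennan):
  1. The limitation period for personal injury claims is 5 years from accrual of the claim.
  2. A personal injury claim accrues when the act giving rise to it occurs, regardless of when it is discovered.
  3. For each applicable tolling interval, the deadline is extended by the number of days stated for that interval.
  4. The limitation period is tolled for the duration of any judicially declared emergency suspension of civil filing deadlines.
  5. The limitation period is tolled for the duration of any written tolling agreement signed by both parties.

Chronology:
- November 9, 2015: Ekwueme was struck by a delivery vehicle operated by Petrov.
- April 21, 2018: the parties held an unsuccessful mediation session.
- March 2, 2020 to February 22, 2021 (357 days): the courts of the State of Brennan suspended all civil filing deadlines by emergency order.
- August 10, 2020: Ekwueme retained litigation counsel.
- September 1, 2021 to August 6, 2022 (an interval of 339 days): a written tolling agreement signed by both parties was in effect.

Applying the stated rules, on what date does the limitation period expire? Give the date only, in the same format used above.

October 6, 2022

The claim accrued on November 9, 2015, when the wrongful act occurred.
Adding the 5 years base period to November 9, 2015 gives a deadline of November 9, 2020, before any tolling.
The period was tolled for 357 days by the emergency suspension of filing deadlines (March 2, 2020 to February 22, 2021), pushing the deadline to November 1, 2021.
The written tolling agreement from September 1, 2021 to August 6, 2022 tolled the period for 339 days, extending the deadline to October 6, 2022.
None of the other events listed affects the running of the period under the stated rules.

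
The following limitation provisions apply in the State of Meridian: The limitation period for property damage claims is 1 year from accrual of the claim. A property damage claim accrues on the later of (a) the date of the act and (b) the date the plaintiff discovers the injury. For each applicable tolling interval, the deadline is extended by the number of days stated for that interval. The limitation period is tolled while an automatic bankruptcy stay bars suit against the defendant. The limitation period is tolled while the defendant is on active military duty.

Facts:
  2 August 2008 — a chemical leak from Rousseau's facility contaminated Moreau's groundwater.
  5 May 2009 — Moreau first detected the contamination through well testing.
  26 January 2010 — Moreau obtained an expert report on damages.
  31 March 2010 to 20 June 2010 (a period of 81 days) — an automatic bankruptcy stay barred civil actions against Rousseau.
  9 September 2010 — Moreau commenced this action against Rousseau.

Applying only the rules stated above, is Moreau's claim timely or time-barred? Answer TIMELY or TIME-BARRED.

TIME-BARRED

Because discovery on 5 May 2009 post-dates the 2 August 2008 act, accrual under the later-of rule falls on 5 May 2009.
The untolled deadline — 1 year after 5 May 2009 — is 5 May 2010.
Because the automatic bankruptcy stay ran from 31 March 2010 to 20 June 2010, the deadline is extended by 81 days to 25 July 2010.
Nothing else in the chronology tolls or restarts the period.
Moreau filed on 9 September 2010, after the 25 July 2010 deadline, so the action is time-barred.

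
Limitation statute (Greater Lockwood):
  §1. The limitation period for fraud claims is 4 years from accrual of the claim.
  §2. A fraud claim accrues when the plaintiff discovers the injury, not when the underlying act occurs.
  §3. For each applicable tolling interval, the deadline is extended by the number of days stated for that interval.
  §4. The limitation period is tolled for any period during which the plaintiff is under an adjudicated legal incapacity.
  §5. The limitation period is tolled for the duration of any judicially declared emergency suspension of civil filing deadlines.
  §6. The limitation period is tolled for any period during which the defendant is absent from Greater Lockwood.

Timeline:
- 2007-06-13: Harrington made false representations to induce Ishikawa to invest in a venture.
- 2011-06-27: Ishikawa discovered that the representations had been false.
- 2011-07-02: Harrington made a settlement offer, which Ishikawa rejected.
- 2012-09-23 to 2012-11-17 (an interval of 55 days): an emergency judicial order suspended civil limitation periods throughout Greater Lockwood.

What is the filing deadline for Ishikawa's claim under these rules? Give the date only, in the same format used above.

2015-08-21

Accrual is tied to discovery, so the period began on 2011-06-27 rather than on 2007-06-13 when the act occurred.
The untolled deadline — 4 years after 2011-06-27 — is 2015-06-27.
Because the emergency suspension of filing deadlines ran from 2012-09-23 to 2012-11-17, the deadline is extended by 55 days to 2015-08-21.
Nothing else in the chronology tolls or restarts the period.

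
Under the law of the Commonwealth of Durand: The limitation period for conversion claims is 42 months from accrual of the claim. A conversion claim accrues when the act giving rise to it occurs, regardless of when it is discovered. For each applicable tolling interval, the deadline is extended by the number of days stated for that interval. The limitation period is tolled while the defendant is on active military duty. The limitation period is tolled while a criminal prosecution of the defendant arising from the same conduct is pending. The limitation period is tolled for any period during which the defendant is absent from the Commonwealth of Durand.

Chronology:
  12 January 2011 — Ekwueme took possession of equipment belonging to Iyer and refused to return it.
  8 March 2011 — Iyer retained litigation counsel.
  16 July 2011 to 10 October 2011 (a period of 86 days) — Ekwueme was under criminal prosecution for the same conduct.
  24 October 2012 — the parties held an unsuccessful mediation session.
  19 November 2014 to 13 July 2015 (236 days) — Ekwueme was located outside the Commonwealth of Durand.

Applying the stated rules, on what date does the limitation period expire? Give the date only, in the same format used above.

The limitation period began to run on 12 January 2011.
Adding the 42 months base period to 12 January 2011 gives a deadline of 12 July 2014, before any tolling.
Because the pending criminal prosecution ran from 16 July 2011 to 10 October 2011, the deadline is extended by 86 days to 6 October 2014.
By the time the defendant's absence from the jurisdiction began on 19 November 2014, the limitation period had already expired on 6 October 2014; that interval cannot revive it.
None of the other events listed affects the running of the period under the stated rules.

6 October 2014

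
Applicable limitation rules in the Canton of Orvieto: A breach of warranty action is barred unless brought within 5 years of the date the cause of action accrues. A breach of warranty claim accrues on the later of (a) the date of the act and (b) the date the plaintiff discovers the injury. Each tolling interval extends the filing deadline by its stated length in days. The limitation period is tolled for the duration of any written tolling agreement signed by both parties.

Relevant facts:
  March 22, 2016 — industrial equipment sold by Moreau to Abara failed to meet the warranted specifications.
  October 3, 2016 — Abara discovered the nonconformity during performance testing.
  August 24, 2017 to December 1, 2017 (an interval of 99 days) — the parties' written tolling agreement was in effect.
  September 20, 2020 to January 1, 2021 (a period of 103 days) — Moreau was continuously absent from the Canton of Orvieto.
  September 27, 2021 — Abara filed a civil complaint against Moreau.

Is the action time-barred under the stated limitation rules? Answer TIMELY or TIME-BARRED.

TIMELY

Because discovery on October 3, 2016 post-dates the March 22, 2016 act, accrual under the later-of rule falls on October 3, 2016.
Adding the 5 years base period to October 3, 2016 gives a deadline of October 3, 2021, before any tolling.
The written tolling agreement from August 24, 2017 to December 1, 2017 tolled the period for 99 days, extending the deadline to January 10, 2022.
Although the defendant's absence ran from September 20, 2020 to January 1, 2021, the stated rules do not make that a tolling event, so it is disregarded.
Abara filed on September 27, 2021, before the January 10, 2022 deadline, so the action is timely.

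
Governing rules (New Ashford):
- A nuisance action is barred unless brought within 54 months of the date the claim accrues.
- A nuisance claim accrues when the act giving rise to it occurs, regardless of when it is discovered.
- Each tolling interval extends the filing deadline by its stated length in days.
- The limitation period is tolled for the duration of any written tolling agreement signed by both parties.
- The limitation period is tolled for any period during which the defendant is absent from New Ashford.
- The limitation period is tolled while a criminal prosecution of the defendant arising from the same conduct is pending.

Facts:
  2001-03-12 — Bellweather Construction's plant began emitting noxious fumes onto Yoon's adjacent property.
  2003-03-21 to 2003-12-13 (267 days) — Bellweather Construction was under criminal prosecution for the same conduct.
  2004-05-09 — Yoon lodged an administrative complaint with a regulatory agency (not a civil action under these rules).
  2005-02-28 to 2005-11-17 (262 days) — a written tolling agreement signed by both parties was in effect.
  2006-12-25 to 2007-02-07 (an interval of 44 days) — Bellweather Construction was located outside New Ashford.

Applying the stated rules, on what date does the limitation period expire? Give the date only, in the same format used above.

The claim accrued on 2001-03-12, when the wrongful act occurred.
54 months from 2001-03-12 is 2005-09-12.
Because the pending criminal prosecution ran from 2003-03-21 to 2003-12-13, the deadline is extended by 267 days to 2006-06-06.
The period was tolled for 262 days by the written tolling agreement (2005-02-28 to 2005-11-17), pushing the deadline to 2007-02-23.
The period was tolled for 44 days by the defendant's absence from the jurisdiction (2006-12-25 to 2007-02-07), pushing the deadline to 2007-04-08.
Nothing else in the chronology tolls or restarts the period.

2007-04-08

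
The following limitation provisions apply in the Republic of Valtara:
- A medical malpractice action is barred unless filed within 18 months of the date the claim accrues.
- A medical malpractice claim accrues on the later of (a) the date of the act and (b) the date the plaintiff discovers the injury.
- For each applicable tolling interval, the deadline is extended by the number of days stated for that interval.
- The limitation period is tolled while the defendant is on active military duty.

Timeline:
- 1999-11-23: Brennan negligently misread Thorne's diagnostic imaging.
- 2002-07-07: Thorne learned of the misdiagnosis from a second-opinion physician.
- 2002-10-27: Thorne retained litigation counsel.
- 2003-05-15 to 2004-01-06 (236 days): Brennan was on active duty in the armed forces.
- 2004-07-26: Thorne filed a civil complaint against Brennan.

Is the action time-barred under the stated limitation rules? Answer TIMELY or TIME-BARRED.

Because discovery on 2002-07-07 post-dates the 1999-11-23 act, accrual under the later-of rule falls on 2002-07-07.
The untolled deadline — 18 months after 2002-07-07 — is 2004-01-07.
Because the defendant's active military service ran from 2003-05-15 to 2004-01-06, the deadline is extended by 236 days to 2004-08-30.
The other events in the timeline have no effect on the limitation period under the stated rules.
Thorne filed on 2004-07-26, before the 2004-08-30 deadline, so the action is timely.

TIMELY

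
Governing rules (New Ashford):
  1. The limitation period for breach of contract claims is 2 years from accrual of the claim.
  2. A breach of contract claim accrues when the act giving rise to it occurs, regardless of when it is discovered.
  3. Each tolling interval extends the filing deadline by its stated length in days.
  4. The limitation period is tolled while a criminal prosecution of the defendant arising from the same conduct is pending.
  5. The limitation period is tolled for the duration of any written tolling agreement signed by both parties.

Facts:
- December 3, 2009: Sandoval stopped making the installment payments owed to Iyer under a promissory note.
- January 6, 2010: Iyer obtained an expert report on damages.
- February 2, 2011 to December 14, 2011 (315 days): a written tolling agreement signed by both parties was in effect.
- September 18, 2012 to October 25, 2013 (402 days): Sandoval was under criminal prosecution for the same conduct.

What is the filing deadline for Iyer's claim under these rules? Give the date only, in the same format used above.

The claim accrued on December 3, 2009, when the wrongful act occurred.
2 years from December 3, 2009 is December 3, 2011.
The written tolling agreement from February 2, 2011 to December 14, 2011 tolled the period for 315 days, extending the deadline to October 13, 2012.
The pending criminal prosecution from September 18, 2012 to October 25, 2013 tolled the period for 402 days, extending the deadline to November 19, 2013.
The other events in the timeline have no effect on the limitation period under the stated rules.

November 19, 2013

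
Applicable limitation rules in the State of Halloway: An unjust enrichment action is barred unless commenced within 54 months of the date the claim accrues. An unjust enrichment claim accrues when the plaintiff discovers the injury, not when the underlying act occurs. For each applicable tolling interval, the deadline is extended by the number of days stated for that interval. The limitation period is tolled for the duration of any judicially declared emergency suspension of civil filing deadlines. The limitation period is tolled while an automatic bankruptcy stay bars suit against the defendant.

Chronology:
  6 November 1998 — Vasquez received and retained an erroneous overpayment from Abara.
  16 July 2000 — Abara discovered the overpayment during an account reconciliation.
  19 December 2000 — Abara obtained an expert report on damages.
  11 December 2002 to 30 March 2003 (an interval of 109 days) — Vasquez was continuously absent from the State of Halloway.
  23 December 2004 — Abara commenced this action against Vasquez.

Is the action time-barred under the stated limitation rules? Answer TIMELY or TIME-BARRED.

Accrual is tied to discovery, so the period began on 16 July 2000 rather than on 6 November 1998 when the act occurred.
The untolled deadline — 54 months after 16 July 2000 — is 16 January 2005.
No stated provision tolls the period for the defendant's absence, so the interval from 11 December 2002 to 30 March 2003 has no effect on the deadline.
Nothing else in the chronology tolls or restarts the period.
Abara filed on 23 December 2004, before the 16 January 2005 deadline, so the action is timely.

TIMELY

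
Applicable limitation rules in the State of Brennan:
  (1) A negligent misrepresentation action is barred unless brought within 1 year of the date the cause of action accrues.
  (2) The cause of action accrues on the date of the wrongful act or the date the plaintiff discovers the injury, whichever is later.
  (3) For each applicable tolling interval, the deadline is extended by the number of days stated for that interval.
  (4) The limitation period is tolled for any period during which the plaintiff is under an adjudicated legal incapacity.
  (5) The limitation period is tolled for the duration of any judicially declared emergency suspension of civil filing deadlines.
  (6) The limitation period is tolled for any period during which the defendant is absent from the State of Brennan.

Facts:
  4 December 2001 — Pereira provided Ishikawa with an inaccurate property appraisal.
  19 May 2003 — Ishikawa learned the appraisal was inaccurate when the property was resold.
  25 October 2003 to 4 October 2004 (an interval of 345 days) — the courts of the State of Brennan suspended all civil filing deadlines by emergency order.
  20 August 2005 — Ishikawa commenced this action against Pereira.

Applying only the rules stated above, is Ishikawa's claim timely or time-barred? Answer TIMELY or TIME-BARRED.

TIME-BARRED

The claim accrued on 19 May 2003 — the later of the 4 December 2001 act and the 19 May 2003 discovery.
1 year from 19 May 2003 is 19 May 2004.
The period was tolled for 345 days by the emergency suspension of filing deadlines (25 October 2003 to 4 October 2004), pushing the deadline to 29 April 2005.
Ishikawa filed on 20 August 2005, after the 29 April 2005 deadline, so the action is time-barred.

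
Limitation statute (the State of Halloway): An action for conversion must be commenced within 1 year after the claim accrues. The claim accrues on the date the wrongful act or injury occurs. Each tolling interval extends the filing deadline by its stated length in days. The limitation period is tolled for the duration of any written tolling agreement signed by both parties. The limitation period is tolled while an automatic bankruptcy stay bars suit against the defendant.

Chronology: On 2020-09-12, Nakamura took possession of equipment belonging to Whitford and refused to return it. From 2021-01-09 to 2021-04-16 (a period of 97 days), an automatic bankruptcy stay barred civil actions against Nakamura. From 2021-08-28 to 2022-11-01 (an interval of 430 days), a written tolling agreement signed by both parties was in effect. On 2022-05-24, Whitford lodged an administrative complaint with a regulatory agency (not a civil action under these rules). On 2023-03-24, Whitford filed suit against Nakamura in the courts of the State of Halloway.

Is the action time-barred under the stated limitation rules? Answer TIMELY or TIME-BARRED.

The claim accrued on 2020-09-12, the date of the act.
Adding the 1 year base period to 2020-09-12 gives a deadline of 2021-09-12, before any tolling.
The automatic bankruptcy stay from 2021-01-09 to 2021-04-16 tolled the period for 97 days, extending the deadline to 2021-12-18.
The period was tolled for 430 days by the written tolling agreement (2021-08-28 to 2022-11-01), pushing the deadline to 2023-02-21.
Nothing else in the chronology tolls or restarts the period.
Filing on 2023-03-24 missed the 2023-02-21 deadline — the action is time-barred.

TIME-BARRED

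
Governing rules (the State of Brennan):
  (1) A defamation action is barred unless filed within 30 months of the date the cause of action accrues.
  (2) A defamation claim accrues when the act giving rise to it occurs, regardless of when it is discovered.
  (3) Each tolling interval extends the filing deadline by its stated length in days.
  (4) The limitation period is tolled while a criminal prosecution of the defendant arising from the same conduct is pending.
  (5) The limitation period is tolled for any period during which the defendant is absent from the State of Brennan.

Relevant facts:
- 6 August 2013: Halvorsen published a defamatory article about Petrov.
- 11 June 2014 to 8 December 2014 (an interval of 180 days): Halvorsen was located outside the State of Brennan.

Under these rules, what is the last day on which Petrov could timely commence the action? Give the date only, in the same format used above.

The cause of action accrued on 6 August 2013, the date of the act.
30 months from 6 August 2013 is 6 February 2016.
The period was tolled for 180 days by the defendant's absence from the jurisdiction (11 June 2014 to 8 December 2014), pushing the deadline to 4 August 2016.

4 August 2016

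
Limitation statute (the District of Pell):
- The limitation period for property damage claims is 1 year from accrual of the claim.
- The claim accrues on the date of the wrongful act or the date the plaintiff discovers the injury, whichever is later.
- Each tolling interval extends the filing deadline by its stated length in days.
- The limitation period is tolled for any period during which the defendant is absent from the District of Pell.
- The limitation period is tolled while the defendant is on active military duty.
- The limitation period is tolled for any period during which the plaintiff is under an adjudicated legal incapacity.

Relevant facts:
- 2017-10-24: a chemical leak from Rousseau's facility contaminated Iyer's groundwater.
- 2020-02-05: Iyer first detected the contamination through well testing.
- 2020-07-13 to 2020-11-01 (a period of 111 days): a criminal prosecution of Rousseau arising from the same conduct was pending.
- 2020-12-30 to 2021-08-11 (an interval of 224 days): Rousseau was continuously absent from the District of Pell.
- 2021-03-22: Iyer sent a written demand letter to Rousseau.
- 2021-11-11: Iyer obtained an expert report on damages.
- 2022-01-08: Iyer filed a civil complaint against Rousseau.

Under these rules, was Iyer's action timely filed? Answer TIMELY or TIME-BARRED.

The claim accrued on 2020-02-05 — the later of the 2017-10-24 act and the 2020-02-05 discovery.
1 year from 2020-02-05 is 2021-02-05.
The period was tolled for 224 days by the defendant's absence from the jurisdiction (2020-12-30 to 2021-08-11), pushing the deadline to 2021-09-17.
Although a criminal prosecution ran from 2020-07-13 to 2020-11-01, the stated rules do not make that a tolling event, so it is disregarded.
Nothing else in the chronology tolls or restarts the period.
The 2022-01-08 filing falls after the 2021-09-17 deadline; the claim is time-barred.

TIME-BARRED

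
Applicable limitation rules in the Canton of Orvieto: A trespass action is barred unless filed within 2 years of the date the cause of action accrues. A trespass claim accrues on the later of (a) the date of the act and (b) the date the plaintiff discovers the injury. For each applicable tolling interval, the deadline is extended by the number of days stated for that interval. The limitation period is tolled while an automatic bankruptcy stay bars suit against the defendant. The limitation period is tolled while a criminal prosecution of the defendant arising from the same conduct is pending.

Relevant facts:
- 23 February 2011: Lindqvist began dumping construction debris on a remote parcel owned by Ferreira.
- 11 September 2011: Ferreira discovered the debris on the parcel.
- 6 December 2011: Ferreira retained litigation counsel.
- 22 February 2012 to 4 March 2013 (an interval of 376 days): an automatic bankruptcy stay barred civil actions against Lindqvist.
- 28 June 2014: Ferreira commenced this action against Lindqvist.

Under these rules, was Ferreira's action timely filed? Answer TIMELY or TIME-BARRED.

TIMELY

Taking the later of the act (23 February 2011) and discovery (11 September 2011), the claim accrued on 11 September 2011.
Adding the 2 years base period to 11 September 2011 gives a deadline of 11 September 2013, before any tolling.
The period was tolled for 376 days by the automatic bankruptcy stay (22 February 2012 to 4 March 2013), pushing the deadline to 22 September 2014.
The other events in the timeline have no effect on the limitation period under the stated rules.
Ferreira filed on 28 June 2014, before the 22 September 2014 deadline, so the action is timely.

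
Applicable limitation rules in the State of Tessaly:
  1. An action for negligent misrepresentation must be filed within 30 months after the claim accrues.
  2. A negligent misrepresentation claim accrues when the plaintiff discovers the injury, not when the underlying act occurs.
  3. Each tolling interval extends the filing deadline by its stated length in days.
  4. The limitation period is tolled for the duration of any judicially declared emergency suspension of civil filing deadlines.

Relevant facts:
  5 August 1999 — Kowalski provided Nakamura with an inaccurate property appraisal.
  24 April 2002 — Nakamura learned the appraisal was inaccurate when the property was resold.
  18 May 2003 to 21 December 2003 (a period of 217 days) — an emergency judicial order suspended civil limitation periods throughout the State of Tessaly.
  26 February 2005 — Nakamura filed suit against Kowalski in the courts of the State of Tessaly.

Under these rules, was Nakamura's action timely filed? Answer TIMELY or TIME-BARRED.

TIMELY

Accrual is tied to discovery, so the period began on 24 April 2002 rather than on 5 August 1999 when the act occurred.
Adding the 30 months base period to 24 April 2002 gives a deadline of 24 October 2004, before any tolling.
Because the emergency suspension of filing deadlines ran from 18 May 2003 to 21 December 2003, the deadline is extended by 217 days to 29 May 2005.
Filing on 26 February 2005 beat the 29 May 2005 deadline — the action is timely.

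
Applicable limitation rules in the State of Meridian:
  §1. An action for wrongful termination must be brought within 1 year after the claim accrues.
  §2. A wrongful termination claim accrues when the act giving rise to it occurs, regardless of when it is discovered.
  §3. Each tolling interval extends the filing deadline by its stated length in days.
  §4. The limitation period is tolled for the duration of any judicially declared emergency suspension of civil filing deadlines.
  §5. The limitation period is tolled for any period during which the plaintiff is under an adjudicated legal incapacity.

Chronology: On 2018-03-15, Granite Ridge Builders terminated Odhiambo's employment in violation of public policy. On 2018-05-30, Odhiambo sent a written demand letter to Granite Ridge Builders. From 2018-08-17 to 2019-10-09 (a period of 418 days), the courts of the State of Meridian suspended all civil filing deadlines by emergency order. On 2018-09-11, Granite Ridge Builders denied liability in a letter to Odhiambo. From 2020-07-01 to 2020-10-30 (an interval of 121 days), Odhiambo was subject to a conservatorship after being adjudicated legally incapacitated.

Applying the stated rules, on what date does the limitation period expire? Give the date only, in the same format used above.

2020-05-06

The claim accrued on 2018-03-15, the date of the act.
The untolled deadline — 1 year after 2018-03-15 — is 2019-03-15.
The period was tolled for 418 days by the emergency suspension of filing deadlines (2018-08-17 to 2019-10-09), pushing the deadline to 2020-05-06.
The plaintiff's legal incapacity starting 2020-07-01 came too late — the period had run on 2020-05-06 — and so does not extend the deadline.
The other events in the timeline have no effect on the limitation period under the stated rules.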